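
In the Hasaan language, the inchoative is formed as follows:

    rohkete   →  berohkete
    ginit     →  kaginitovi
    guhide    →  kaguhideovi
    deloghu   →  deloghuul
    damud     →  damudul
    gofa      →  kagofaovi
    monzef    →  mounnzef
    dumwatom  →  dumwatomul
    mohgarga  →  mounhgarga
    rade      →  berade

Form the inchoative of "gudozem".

guhide and rade both end in -e yet inflect differently (kaguhideovi, berade), so the final letter is not what conditions the rule; the first letter is.
"gudozem" begins with g-. The stems beginning with g- (ginit → kaginitovi, guhide → kaguhideovi, gofa → kagofaovi) add ka- … -ovi around the stem.
The other patterns: stems beginning with d- add -ul; stems beginning with r- add the prefix be-; stems beginning with m- insert -un- after the first vowel.
So gudozem → kagudozemovi.

kagudozemovi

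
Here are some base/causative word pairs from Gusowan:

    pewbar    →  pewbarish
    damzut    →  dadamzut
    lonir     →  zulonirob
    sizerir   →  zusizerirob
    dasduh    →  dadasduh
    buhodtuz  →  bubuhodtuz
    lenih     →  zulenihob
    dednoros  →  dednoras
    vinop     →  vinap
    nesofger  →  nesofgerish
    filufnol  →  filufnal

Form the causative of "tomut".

pewbar and lonir both end in -r yet inflect differently (pewbarish, zulonirob), so the final letter is not what conditions the rule; the last vowel is.
"tomut" has last vowel 'u'. The stems whose last vowel is 'u' (buhodtuz → bubuhodtuz, dasduh → dadasduh, damzut → dadamzut) repeat the first consonant+vowel as a prefix.
So tomut → totomut.

totomut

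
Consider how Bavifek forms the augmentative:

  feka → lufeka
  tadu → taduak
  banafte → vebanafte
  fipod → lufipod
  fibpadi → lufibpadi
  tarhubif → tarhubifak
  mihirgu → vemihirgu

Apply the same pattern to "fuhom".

lufuhom

tadu and mihirgu both end in -u yet inflect differently (taduak, vemihirgu), so the final letter is not what conditions the rule; the first letter is.
"fuhom" begins with f-. The stems beginning with f- (feka → lufeka, fipod → lufipod, fibpadi → lufibpadi) add the prefix lu-.
The other patterns: stems beginning with t- add -ak; stems beginning with b- or m- add the prefix ve-.
So fuhom → lufuhom.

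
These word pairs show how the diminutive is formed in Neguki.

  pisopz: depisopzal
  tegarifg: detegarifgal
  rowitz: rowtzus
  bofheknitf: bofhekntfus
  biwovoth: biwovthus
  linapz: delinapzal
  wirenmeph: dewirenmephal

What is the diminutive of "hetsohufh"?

biwovoth and wirenmeph both end in -h yet inflect differently (biwovthus, dewirenmephal), so the final letter is not what conditions the rule; the second-to-last letter is.
"hetsohufh" has second-to-last letter 'f'. The one such stem in the data (tegarifg → detegarifgal) adds de- … -al around the stem, so the same rule applies.
So hetsohufh → dehetsohufhal.

dehetsohufhal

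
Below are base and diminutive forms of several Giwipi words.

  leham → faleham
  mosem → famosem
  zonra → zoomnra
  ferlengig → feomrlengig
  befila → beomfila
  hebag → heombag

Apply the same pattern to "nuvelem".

fanuvelem

"nuvelem" ends in -m. The stems ending in -m (leham → faleham, mosem → famosem) add the prefix fa-.
The other pattern: stems ending in -a or -g insert -om- after the first vowel.
So nuvelem → fanuvelem.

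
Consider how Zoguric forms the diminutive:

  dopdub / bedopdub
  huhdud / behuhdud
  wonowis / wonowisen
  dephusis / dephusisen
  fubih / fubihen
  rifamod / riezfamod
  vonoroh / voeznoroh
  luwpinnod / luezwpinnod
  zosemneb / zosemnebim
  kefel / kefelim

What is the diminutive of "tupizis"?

"tupizis" has last vowel 'i'. The stems whose last vowel is 'i' (wonowis → wonowisen, dephusis → dephusisen, fubih → fubihen) add -en.
So tupizis → tupizisen.

tupizisen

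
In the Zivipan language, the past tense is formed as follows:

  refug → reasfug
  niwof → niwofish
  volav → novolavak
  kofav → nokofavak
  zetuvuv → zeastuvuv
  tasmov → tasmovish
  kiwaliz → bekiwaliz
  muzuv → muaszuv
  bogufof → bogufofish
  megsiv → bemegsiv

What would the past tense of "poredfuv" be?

poasredfuv

tasmov and muzuv both end in -v yet inflect differently (tasmovish, muaszuv), so the final letter is not what conditions the rule; the last vowel is.
"poredfuv" has last vowel 'u'. The stems whose last vowel is 'u' (muzuv → muaszuv, zetuvuv → zeastuvuv, refug → reasfug) insert -as- after the first vowel.
The other patterns: stems whose last vowel is 'o' add -ish; stems whose last vowel is 'i' add the prefix be-; stems whose last vowel is 'a' add no- … -ak around the stem.
So poredfuv → poasredfuv.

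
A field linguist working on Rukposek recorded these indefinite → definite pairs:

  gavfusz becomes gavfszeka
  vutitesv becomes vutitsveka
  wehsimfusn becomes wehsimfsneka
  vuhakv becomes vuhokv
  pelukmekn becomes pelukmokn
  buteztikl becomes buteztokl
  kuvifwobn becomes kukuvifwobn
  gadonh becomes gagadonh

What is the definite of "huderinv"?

vutitesv and vuhakv both end in -v yet inflect differently (vutitsveka, vuhokv), so the final letter is not what conditions the rule; the second-to-last letter is.
"huderinv" has second-to-last letter 'n'. The one such stem in the data (gadonh → gagadonh) repeats the first consonant+vowel as a prefix (as does kuvifwobn), so the same rule applies.
The other patterns: stems whose second-to-last letter is 's' delete the last vowel and add -eka; stems whose second-to-last letter is 'k' change the last vowel to 'o'.
So huderinv → huhuderinv.

huhuderinv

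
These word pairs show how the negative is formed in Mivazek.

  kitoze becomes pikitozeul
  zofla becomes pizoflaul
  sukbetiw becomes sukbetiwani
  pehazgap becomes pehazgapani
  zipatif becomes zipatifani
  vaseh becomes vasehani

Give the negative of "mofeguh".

mofeguhani

zofla and pehazgap both have last vowel 'a' yet inflect differently (pizoflaul, pehazgapani), so the last vowel is not what conditions the rule; whether the stem ends in a vowel or a consonant is.
"mofeguh" ends in a consonant. The stems ending in a consonant (sukbetiw → sukbetiwani, pehazgap → pehazgapani, zipatif → zipatifani) add -ani.
So mofeguh → mofeguhani.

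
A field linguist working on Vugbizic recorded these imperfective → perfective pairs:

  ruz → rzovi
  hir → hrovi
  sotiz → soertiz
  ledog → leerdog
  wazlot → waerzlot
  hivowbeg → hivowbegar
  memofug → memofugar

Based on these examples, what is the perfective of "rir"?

ruz and sotiz both end in -z yet inflect differently (rzovi, soertiz), so the final letter is not what conditions the rule; the number of vowels is.
"rir" has 1 vowel. The stems with 1 vowel (ruz → rzovi, hir → hrovi) delete the last vowel and add -ovi.
The other patterns: stems with 2 vowels insert -er- after the first vowel; stems with 3 vowels add -ar.
So rir → rrovi.

rrovi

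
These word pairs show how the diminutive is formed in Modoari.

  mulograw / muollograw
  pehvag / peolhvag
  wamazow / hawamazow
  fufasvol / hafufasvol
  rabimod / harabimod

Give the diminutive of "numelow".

hanumelow

wamazow and mulograw both end in -w yet inflect differently (hawamazow, muollograw), so the final letter is not what conditions the rule; the last vowel is.
"numelow" has last vowel 'o'. The stems whose last vowel is 'o' (rabimod → harabimod, wamazow → hawamazow, fufasvol → hafufasvol) add the prefix ha-.
So numelow → hanumelow.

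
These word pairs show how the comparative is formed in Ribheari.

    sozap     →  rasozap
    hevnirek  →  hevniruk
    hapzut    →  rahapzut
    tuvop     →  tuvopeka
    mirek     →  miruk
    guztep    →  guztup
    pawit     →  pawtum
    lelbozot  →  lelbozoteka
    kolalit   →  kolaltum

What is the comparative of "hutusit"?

hutustum

lelbozot and hapzut both end in -t yet inflect differently (lelbozoteka, rahapzut), so the final letter is not what conditions the rule; the last vowel is.
"hutusit" has last vowel 'i'. The stems whose last vowel is 'i' (kolalit → kolaltum, pawit → pawtum) delete the last vowel and add -um.
The other patterns: stems whose last vowel is 'o' add -eka; stems whose last vowel is 'a' or 'u' add the prefix ra-; stems whose last vowel is 'e' change the last vowel to 'u'.
So hutusit → hutustum.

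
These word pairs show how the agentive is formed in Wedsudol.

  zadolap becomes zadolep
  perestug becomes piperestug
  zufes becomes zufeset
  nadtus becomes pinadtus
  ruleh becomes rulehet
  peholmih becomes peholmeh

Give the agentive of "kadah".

kadeh

nadtus and zufes both end in -s yet inflect differently (pinadtus, zufeset), so the final letter is not what conditions the rule; the last vowel is.
"kadah" has last vowel 'a'. The one such stem in the data (zadolap → zadolep) changes the last vowel to 'e' (as does peholmih), so the same rule applies.
The other patterns: stems whose last vowel is 'u' add the prefix pi-; stems whose last vowel is 'e' add -et.
So kadah → kadeh.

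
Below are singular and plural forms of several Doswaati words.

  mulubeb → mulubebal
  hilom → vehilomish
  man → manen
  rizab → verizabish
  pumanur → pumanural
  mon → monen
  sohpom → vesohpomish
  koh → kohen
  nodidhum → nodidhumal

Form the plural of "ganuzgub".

ganuzgubal

rizab and mulubeb both end in -b yet inflect differently (verizabish, mulubebal), so the final letter is not what conditions the rule; the number of vowels is.
"ganuzgub" has 3 vowels. The stems with 3 vowels (mulubeb → mulubebal, nodidhum → nodidhumal, pumanur → pumanural) add -al.
So ganuzgub → ganuzgubal.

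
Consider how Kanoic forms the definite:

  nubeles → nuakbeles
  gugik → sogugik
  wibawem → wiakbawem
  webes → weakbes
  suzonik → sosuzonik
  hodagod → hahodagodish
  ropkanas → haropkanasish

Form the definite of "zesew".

webes and ropkanas both end in -s yet inflect differently (weakbes, haropkanasish), so the final letter is not what conditions the rule; the last vowel is.
"zesew" has last vowel 'e'. The stems whose last vowel is 'e' (wibawem → wiakbawem, webes → weakbes, nubeles → nuakbeles) insert -ak- after the first vowel.
So zesew → zeaksew.

zeaksew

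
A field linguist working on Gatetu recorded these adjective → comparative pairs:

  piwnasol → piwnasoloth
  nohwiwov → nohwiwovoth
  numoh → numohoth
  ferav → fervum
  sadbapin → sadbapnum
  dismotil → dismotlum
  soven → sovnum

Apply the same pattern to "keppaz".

keppzum

nohwiwov and ferav both end in -v yet inflect differently (nohwiwovoth, fervum), so the final letter is not what conditions the rule; the last vowel is.
"keppaz" has last vowel 'a'. The one such stem in the data (ferav → fervum) deletes the last vowel and adds -um (as do sadbapin, dismotil), so the same rule applies.
The other pattern: stems whose last vowel is 'o' add -oth.
So keppaz → keppzum.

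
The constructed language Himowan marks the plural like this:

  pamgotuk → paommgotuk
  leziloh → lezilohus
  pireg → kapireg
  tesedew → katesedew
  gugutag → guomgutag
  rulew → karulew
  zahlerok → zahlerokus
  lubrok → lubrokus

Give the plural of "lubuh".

luombuh

zahlerok and pamgotuk both end in -k yet inflect differently (zahlerokus, paommgotuk), so the final letter is not what conditions the rule; the last vowel is.
"lubuh" has last vowel 'u'. The one such stem in the data (pamgotuk → paommgotuk) inserts -om- after the first vowel (as does gugutag), so the same rule applies.
The other patterns: stems whose last vowel is 'o' add -us; stems whose last vowel is 'e' add the prefix ka-.
So lubuh → luombuh.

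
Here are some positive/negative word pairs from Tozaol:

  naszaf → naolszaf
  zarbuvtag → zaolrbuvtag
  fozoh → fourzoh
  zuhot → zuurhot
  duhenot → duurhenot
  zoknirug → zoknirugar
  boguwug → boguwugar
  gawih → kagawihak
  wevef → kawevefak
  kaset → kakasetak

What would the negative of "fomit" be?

kafomitak

"fomit" has last vowel 'i'. The one such stem in the data (gawih → kagawihak) adds ka- … -ak around the stem, so the same rule applies.
So fomit → kafomitak.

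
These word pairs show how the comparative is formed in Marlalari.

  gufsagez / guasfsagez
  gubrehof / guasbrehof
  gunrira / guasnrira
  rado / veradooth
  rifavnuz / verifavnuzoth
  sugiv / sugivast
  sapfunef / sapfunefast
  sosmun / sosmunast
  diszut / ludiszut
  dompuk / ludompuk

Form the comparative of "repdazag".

gufsagez and rifavnuz both end in -z yet inflect differently (guasfsagez, verifavnuzoth), so the final letter is not what conditions the rule; the first letter is.
"repdazag" begins with r-. The stems beginning with r- (rado → veradooth, rifavnuz → verifavnuzoth) add ve- … -oth around the stem.
So repdazag → verepdazagoth.

verepdazagoth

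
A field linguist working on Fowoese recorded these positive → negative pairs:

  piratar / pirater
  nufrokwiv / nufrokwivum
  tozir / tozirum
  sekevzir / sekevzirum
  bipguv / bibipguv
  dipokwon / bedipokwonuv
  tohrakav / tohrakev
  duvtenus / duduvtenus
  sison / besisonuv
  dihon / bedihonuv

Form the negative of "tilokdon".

tohrakav and bipguv both end in -v yet inflect differently (tohrakev, bibipguv), so the final letter is not what conditions the rule; the last vowel is.
"tilokdon" has last vowel 'o'. The stems whose last vowel is 'o' (dihon → bedihonuv, sison → besisonuv, dipokwon → bedipokwonuv) add be- … -uv around the stem.
The other patterns: stems whose last vowel is 'a' change the last vowel to 'e'; stems whose last vowel is 'u' repeat the first consonant+vowel as a prefix; stems whose last vowel is 'i' add -um.
So tilokdon → betilokdonuv.

betilokdonuv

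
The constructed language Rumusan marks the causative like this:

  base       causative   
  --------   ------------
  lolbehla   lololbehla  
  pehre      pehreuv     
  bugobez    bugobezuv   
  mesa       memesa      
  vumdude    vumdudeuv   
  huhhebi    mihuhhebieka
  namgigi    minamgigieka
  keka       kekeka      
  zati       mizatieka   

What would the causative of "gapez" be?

"gapez" ends in -z. The one such stem in the data (bugobez → bugobezuv) adds -uv, so the same rule applies.
So gapez → gapezuv.

gapezuv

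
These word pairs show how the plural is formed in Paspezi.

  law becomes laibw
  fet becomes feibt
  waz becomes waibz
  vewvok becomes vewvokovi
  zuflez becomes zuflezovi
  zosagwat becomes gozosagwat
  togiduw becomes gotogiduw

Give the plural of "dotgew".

dotgewovi

waz and zuflez both end in -z yet inflect differently (waibz, zuflezovi), so the final letter is not what conditions the rule; the number of vowels is.
"dotgew" has 2 vowels. The stems with 2 vowels (vewvok → vewvokovi, zuflez → zuflezovi) add -ovi.
The other patterns: stems with 1 vowel insert -ib- after the first vowel; stems with 3 vowels add the prefix go-.
So dotgew → dotgewovi.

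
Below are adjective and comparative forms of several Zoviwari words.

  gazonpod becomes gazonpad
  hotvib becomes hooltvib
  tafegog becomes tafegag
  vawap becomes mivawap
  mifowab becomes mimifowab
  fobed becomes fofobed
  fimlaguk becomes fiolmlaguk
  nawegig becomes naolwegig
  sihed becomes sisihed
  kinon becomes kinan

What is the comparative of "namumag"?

minamumag

gazonpod and sihed both end in -d yet inflect differently (gazonpad, sisihed), so the final letter is not what conditions the rule; the last vowel is.
"namumag" has last vowel 'a'. The stems whose last vowel is 'a' (mifowab → mimifowab, vawap → mivawap) add the prefix mi-.
The other patterns: stems whose last vowel is 'o' change the last vowel to 'a'; stems whose last vowel is 'e' repeat the first consonant+vowel as a prefix; stems whose last vowel is 'i' or 'u' insert -ol- after the first vowel.
So namumag → minamumag.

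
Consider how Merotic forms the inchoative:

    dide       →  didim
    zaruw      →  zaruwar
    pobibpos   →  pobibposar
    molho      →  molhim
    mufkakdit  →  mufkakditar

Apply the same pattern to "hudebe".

"hudebe" ends in a vowel. The stems ending in a vowel (molho → molhim, dide → didim) drop the final letter and add -im.
So hudebe → hudebim.

hudebim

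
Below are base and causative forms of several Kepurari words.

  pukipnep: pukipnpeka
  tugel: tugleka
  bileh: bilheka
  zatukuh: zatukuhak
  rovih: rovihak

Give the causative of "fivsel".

bileh and zatukuh both end in -h yet inflect differently (bilheka, zatukuhak), so the final letter is not what conditions the rule; the last vowel is.
"fivsel" has last vowel 'e'. The stems whose last vowel is 'e' (pukipnep → pukipnpeka, tugel → tugleka, bileh → bilheka) delete the last vowel and add -eka.
So fivsel → fivsleka.

fivsleka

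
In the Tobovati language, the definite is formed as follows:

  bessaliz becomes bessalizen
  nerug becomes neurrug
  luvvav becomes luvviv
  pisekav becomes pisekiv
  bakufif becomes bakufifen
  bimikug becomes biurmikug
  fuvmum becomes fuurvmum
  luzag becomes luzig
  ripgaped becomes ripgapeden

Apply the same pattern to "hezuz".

bimikug and luzag both end in -g yet inflect differently (biurmikug, luzig), so the final letter is not what conditions the rule; the last vowel is.
"hezuz" has last vowel 'u'. The stems whose last vowel is 'u' (fuvmum → fuurvmum, bimikug → biurmikug, nerug → neurrug) insert -ur- after the first vowel.
The other patterns: stems whose last vowel is 'a' change the last vowel to 'i'; stems whose last vowel is 'e' or 'i' add -en.
So hezuz → heurzuz.

heurzuz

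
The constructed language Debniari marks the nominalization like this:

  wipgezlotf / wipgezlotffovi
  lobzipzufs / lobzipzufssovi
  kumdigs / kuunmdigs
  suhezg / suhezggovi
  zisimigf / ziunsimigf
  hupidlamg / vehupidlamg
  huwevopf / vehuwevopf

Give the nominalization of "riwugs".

zisimigf and huwevopf both end in -f yet inflect differently (ziunsimigf, vehuwevopf), so the final letter is not what conditions the rule; the second-to-last letter is.
"riwugs" has second-to-last letter 'g'. The stems whose second-to-last letter is 'g' (zisimigf → ziunsimigf, kumdigs → kuunmdigs) insert -un- after the first vowel.
The other patterns: stems whose second-to-last letter is 'm' or 'p' add the prefix ve-; stems whose second-to-last letter is 'f', 't' or 'z' double the final consonant and add -ovi.
So riwugs → riunwugs.

riunwugs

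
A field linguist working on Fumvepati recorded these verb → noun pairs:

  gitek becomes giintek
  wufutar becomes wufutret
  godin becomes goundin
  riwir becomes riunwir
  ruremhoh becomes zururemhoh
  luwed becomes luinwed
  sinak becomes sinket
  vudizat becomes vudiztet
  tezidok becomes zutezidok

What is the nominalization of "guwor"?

zuguwor

sinak and tezidok both end in -k yet inflect differently (sinket, zutezidok), so the final letter is not what conditions the rule; the last vowel is.
"guwor" has last vowel 'o'. The stems whose last vowel is 'o' (ruremhoh → zururemhoh, tezidok → zutezidok) add the prefix zu-.
The other patterns: stems whose last vowel is 'a' delete the last vowel and add -et; stems whose last vowel is 'i' insert -un- after the first vowel; stems whose last vowel is 'e' insert -in- after the first vowel.
So guwor → zuguwor.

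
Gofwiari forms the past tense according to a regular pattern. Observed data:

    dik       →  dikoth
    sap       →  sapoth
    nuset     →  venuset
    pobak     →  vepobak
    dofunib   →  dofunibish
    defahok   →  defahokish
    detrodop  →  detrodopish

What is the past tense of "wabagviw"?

dik and pobak both end in -k yet inflect differently (dikoth, vepobak), so the final letter is not what conditions the rule; the number of vowels is.
"wabagviw" has 3 vowels. The stems with 3 vowels (dofunib → dofunibish, defahok → defahokish, detrodop → detrodopish) add -ish.
So wabagviw → wabagviwish.

wabagviwish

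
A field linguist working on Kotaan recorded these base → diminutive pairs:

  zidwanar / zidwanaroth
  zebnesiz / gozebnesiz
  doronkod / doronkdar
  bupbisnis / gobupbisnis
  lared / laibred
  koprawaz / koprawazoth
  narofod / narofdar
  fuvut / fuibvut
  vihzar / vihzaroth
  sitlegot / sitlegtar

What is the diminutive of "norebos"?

fuvut and sitlegot both end in -t yet inflect differently (fuibvut, sitlegtar), so the final letter is not what conditions the rule; the last vowel is.
"norebos" has last vowel 'o'. The stems whose last vowel is 'o' (sitlegot → sitlegtar, narofod → narofdar, doronkod → doronkdar) delete the last vowel and add -ar.
So norebos → norebsar.

norebsar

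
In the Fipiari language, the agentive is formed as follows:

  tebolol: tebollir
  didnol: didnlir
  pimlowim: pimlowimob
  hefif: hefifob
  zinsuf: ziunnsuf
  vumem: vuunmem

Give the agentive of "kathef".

hefif and zinsuf both end in -f yet inflect differently (hefifob, ziunnsuf), so the final letter is not what conditions the rule; the last vowel is.
"kathef" has last vowel 'e'. The one such stem in the data (vumem → vuunmem) inserts -un- after the first vowel (as does zinsuf), so the same rule applies.
So kathef → kaunthef.

kaunthef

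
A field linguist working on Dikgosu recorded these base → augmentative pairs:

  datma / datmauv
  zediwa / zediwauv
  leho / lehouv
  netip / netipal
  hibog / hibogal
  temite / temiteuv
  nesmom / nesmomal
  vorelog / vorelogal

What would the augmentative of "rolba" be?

rolbauv

"rolba" ends in a vowel. The stems ending in a vowel (temite → temiteuv, datma → datmauv, zediwa → zediwauv) add -uv.
So rolba → rolbauv.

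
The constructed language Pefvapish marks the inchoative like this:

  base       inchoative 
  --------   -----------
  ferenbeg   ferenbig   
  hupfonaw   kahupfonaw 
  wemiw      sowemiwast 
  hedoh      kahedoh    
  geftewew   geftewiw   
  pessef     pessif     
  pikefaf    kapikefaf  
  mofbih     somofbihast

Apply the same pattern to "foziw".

pikefaf and pessef both end in -f yet inflect differently (kapikefaf, pessif), so the final letter is not what conditions the rule; the last vowel is.
"foziw" has last vowel 'i'. The stems whose last vowel is 'i' (mofbih → somofbihast, wemiw → sowemiwast) add so- … -ast around the stem.
The other patterns: stems whose last vowel is 'a' or 'o' add the prefix ka-; stems whose last vowel is 'e' change the last vowel to 'i'.
So foziw → sofoziwast.

sofoziwast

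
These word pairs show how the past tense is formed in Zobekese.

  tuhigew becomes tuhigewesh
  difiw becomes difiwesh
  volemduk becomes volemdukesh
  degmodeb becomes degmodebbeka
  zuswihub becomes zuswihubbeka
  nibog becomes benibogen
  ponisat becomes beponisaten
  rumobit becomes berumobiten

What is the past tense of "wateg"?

bewategen

"wateg" ends in -g. The one such stem in the data (nibog → benibogen) adds be- … -en around the stem, so the same rule applies.
The other patterns: stems ending in -k or -w add -esh; stems ending in -b double the final consonant and add -eka.
So wateg → bewategen.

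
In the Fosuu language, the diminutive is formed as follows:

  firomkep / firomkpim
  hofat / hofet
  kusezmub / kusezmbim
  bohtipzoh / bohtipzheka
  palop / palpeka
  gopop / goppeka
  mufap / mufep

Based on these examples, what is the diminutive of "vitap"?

vitep

mufap and palop both end in -p yet inflect differently (mufep, palpeka), so the final letter is not what conditions the rule; the last vowel is.
"vitap" has last vowel 'a'. The stems whose last vowel is 'a' (hofat → hofet, mufap → mufep) change the last vowel to 'e'.
So vitap → vitep.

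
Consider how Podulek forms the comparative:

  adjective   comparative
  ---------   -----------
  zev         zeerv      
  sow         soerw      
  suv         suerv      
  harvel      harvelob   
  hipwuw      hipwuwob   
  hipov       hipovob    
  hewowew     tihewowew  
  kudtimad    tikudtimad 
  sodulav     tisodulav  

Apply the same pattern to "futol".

"futol" has 2 vowels. The stems with 2 vowels (harvel → harvelob, hipwuw → hipwuwob, hipov → hipovob) add -ob.
So futol → futolob.

futolob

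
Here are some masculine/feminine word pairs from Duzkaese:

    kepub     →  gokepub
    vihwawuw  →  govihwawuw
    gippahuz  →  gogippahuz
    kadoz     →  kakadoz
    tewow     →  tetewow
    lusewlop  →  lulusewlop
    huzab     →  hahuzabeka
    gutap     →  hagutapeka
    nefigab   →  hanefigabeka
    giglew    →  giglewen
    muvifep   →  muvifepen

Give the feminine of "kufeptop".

gippahuz and kadoz both end in -z yet inflect differently (gogippahuz, kakadoz), so the final letter is not what conditions the rule; the last vowel is.
"kufeptop" has last vowel 'o'. The stems whose last vowel is 'o' (kadoz → kakadoz, tewow → tetewow, lusewlop → lulusewlop) repeat the first consonant+vowel as a prefix.
So kufeptop → kukufeptop.

kukufeptop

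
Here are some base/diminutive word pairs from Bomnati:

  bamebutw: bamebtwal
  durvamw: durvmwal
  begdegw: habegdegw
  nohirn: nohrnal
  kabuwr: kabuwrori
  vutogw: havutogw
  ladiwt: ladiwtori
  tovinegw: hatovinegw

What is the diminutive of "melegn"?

begdegw and durvamw both end in -w yet inflect differently (habegdegw, durvmwal), so the final letter is not what conditions the rule; the second-to-last letter is.
"melegn" has second-to-last letter 'g'. The stems whose second-to-last letter is 'g' (begdegw → habegdegw, tovinegw → hatovinegw, vutogw → havutogw) add the prefix ha-.
The other patterns: stems whose second-to-last letter is 'w' add -ori; stems whose second-to-last letter is 'm', 'r' or 't' delete the last vowel and add -al.
So melegn → hamelegn.

hamelegn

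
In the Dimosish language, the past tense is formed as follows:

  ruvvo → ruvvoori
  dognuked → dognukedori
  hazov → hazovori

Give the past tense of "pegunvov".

pegunvovori

Every pair shown (ruvvo → ruvvoori, dognuked → dognukedori, hazov → hazovori) follows the same rule: add -ori.
So pegunvov → pegunvovori.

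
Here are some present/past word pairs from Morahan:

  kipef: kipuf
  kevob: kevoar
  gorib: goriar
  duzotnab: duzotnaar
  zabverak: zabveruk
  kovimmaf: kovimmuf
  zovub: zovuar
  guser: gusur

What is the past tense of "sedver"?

duzotnab and kovimmaf both have last vowel 'a' yet inflect differently (duzotnaar, kovimmuf), so the last vowel is not what conditions the rule; the final letter is.
"sedver" ends in -r. The one such stem in the data (guser → gusur) changes the last vowel to 'u' (as do kipef, kovimmaf), so the same rule applies.
The other pattern: stems ending in -b drop the final letter and add -ar.
So sedver → sedvur.

sedvur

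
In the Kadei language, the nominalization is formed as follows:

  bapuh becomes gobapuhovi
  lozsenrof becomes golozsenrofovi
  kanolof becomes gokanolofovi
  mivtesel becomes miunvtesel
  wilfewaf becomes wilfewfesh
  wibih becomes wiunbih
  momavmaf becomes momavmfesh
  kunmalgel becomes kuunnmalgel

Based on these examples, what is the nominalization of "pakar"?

momavmaf and lozsenrof both end in -f yet inflect differently (momavmfesh, golozsenrofovi), so the final letter is not what conditions the rule; the last vowel is.
"pakar" has last vowel 'a'. The stems whose last vowel is 'a' (momavmaf → momavmfesh, wilfewaf → wilfewfesh) delete the last vowel and add -esh.
The other patterns: stems whose last vowel is 'o' or 'u' add go- … -ovi around the stem; stems whose last vowel is 'e' or 'i' insert -un- after the first vowel.
So pakar → pakresh.

pakresh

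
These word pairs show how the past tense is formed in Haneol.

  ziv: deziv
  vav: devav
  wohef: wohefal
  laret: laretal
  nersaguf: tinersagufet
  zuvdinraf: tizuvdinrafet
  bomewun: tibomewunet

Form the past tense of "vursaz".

wohef and nersaguf both end in -f yet inflect differently (wohefal, tinersagufet), so the final letter is not what conditions the rule; the number of vowels is.
"vursaz" has 2 vowels. The stems with 2 vowels (wohef → wohefal, laret → laretal) add -al.
The other patterns: stems with 1 vowel add the prefix de-; stems with 3 vowels add ti- … -et around the stem.
So vursaz → vursazal.

vursazal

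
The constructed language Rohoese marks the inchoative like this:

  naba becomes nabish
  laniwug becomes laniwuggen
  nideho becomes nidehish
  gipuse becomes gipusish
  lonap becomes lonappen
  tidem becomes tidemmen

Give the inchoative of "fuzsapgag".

"fuzsapgag" ends in a consonant. The stems ending in a consonant (laniwug → laniwuggen, tidem → tidemmen, lonap → lonappen) double the final consonant and add -en.
The other pattern: stems ending in a vowel drop the final letter and add -ish.
So fuzsapgag → fuzsapgaggen.

fuzsapgaggen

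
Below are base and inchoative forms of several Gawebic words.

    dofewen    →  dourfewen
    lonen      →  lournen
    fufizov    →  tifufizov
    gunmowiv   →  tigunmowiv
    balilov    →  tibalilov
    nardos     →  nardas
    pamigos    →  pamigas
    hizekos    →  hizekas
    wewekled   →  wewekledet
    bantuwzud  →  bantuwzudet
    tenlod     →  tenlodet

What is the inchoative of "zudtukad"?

"zudtukad" ends in -d. The stems ending in -d (wewekled → wewekledet, bantuwzud → bantuwzudet, tenlod → tenlodet) add -et.
So zudtukad → zudtukadet.

zudtukadet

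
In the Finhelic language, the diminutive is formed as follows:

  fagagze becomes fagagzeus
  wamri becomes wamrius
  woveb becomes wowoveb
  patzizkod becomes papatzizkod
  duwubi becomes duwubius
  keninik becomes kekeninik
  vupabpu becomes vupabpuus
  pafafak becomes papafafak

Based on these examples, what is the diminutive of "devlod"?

dedevlod

keninik and wamri both have last vowel 'i' yet inflect differently (kekeninik, wamrius), so the last vowel is not what conditions the rule; whether the stem ends in a vowel or a consonant is.
"devlod" ends in a consonant. The stems ending in a consonant (woveb → wowoveb, pafafak → papafafak, patzizkod → papatzizkod) repeat the first consonant+vowel as a prefix.
The other pattern: stems ending in a vowel add -us.
So devlod → dedevlod.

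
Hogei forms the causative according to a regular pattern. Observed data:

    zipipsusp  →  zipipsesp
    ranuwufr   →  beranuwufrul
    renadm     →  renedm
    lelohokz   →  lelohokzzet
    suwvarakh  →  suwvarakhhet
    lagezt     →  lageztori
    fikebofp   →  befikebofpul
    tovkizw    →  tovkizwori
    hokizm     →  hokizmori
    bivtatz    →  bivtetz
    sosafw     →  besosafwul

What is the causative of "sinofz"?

besinofzul

tovkizw and sosafw both end in -w yet inflect differently (tovkizwori, besosafwul), so the final letter is not what conditions the rule; the second-to-last letter is.
"sinofz" has second-to-last letter 'f'. The stems whose second-to-last letter is 'f' (fikebofp → befikebofpul, ranuwufr → beranuwufrul, sosafw → besosafwul) add be- … -ul around the stem.
So sinofz → besinofzul.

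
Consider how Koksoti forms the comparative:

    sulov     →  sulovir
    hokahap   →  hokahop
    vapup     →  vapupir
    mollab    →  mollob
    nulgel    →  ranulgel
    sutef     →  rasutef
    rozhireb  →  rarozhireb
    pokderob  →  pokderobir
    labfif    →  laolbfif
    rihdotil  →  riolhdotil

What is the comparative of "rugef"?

"rugef" has last vowel 'e'. The stems whose last vowel is 'e' (sutef → rasutef, rozhireb → rarozhireb, nulgel → ranulgel) add the prefix ra-.
So rugef → rarugef.

rarugef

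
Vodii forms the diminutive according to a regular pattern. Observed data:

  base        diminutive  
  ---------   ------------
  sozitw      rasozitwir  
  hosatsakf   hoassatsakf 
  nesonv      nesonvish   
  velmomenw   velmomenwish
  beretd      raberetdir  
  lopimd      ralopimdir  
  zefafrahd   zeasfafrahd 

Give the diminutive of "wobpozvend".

"wobpozvend" has second-to-last letter 'n'. The stems whose second-to-last letter is 'n' (nesonv → nesonvish, velmomenw → velmomenwish) add -ish.
The other patterns: stems whose second-to-last letter is 'h' or 'k' insert -as- after the first vowel; stems whose second-to-last letter is 'm' or 't' add ra- … -ir around the stem.
So wobpozvend → wobpozvendish.

wobpozvendish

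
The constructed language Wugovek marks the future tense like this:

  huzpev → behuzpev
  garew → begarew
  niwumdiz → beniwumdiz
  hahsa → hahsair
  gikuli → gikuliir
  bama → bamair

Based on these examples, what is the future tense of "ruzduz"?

beruzduz

niwumdiz and gikuli both have last vowel 'i' yet inflect differently (beniwumdiz, gikuliir), so the last vowel is not what conditions the rule; whether the stem ends in a vowel or a consonant is.
"ruzduz" ends in a consonant. The stems ending in a consonant (huzpev → behuzpev, garew → begarew, niwumdiz → beniwumdiz) add the prefix be-.
So ruzduz → beruzduz.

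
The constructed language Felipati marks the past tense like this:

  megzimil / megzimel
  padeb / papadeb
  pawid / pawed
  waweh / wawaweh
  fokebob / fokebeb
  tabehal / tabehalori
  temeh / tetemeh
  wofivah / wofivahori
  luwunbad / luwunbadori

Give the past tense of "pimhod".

luwunbad and pawid both end in -d yet inflect differently (luwunbadori, pawed), so the final letter is not what conditions the rule; the last vowel is.
"pimhod" has last vowel 'o'. The one such stem in the data (fokebob → fokebeb) changes the last vowel to 'e' (as do pawid, megzimil), so the same rule applies.
The other patterns: stems whose last vowel is 'a' add -ori; stems whose last vowel is 'e' repeat the first consonant+vowel as a prefix.
So pimhod → pimhed.

pimhed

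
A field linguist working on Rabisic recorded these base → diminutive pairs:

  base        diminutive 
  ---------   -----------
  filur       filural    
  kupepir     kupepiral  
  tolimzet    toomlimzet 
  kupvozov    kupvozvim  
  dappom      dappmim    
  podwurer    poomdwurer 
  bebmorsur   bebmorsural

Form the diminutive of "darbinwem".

daomrbinwem

podwurer and filur both end in -r yet inflect differently (poomdwurer, filural), so the final letter is not what conditions the rule; the last vowel is.
"darbinwem" has last vowel 'e'. The stems whose last vowel is 'e' (podwurer → poomdwurer, tolimzet → toomlimzet) insert -om- after the first vowel.
The other patterns: stems whose last vowel is 'o' delete the last vowel and add -im; stems whose last vowel is 'i' or 'u' add -al.
So darbinwem → daomrbinwem.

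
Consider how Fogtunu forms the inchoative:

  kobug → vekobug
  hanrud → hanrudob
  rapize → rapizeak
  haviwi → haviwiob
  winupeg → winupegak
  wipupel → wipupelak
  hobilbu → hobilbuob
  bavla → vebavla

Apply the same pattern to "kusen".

winupeg and kobug both end in -g yet inflect differently (winupegak, vekobug), so the final letter is not what conditions the rule; the first letter is.
"kusen" begins with k-. The one such stem in the data (kobug → vekobug) adds the prefix ve-, so the same rule applies.
So kusen → vekusen.

vekusen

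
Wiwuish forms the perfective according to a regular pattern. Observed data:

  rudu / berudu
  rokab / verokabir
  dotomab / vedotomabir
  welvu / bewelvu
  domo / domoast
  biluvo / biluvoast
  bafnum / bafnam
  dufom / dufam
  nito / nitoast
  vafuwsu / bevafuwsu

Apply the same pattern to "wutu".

"wutu" ends in -u. The stems ending in -u (vafuwsu → bevafuwsu, welvu → bewelvu, rudu → berudu) add the prefix be-.
The other patterns: stems ending in -b add ve- … -ir around the stem; stems ending in -o add -ast; stems ending in -m change the last vowel to 'a'.
So wutu → bewutu.

bewutu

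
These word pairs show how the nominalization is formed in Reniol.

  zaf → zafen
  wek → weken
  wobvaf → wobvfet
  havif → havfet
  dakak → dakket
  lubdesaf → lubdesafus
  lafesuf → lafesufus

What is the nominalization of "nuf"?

wek and dakak both end in -k yet inflect differently (weken, dakket), so the final letter is not what conditions the rule; the number of vowels is.
"nuf" has 1 vowel. The stems with 1 vowel (wek → weken, zaf → zafen) add -en.
So nuf → nufen.

nufen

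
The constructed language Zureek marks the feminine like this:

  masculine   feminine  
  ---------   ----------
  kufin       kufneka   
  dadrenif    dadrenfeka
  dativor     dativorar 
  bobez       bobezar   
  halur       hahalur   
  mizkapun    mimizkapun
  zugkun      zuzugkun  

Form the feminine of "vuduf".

"vuduf" has last vowel 'u'. The stems whose last vowel is 'u' (halur → hahalur, mizkapun → mimizkapun, zugkun → zuzugkun) repeat the first consonant+vowel as a prefix.
The other patterns: stems whose last vowel is 'i' delete the last vowel and add -eka; stems whose last vowel is 'e' or 'o' add -ar.
So vuduf → vuvuduf.

vuvuduf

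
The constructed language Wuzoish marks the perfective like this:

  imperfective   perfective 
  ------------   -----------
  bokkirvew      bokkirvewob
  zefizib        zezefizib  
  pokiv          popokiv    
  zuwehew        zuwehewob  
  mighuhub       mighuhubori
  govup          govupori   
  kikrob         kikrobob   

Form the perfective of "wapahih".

wawapahih

zefizib and mighuhub both end in -b yet inflect differently (zezefizib, mighuhubori), so the final letter is not what conditions the rule; the last vowel is.
"wapahih" has last vowel 'i'. The stems whose last vowel is 'i' (zefizib → zezefizib, pokiv → popokiv) repeat the first consonant+vowel as a prefix.
The other patterns: stems whose last vowel is 'u' add -ori; stems whose last vowel is 'e' or 'o' add -ob.
So wapahih → wawapahih.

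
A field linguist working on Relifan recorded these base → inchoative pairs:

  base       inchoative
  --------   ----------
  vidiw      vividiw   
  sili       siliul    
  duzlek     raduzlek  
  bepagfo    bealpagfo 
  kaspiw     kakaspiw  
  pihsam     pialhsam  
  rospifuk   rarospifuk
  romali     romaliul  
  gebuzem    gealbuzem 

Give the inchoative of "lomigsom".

sili and kaspiw both have last vowel 'i' yet inflect differently (siliul, kakaspiw), so the last vowel is not what conditions the rule; the final letter is.
"lomigsom" ends in -m. The stems ending in -m (gebuzem → gealbuzem, pihsam → pialhsam) insert -al- after the first vowel.
So lomigsom → loalmigsom.

loalmigsom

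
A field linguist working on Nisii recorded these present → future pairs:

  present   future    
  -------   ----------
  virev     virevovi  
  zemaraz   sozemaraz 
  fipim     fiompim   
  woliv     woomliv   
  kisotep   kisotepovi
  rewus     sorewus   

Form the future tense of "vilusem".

virev and woliv both end in -v yet inflect differently (virevovi, woomliv), so the final letter is not what conditions the rule; the last vowel is.
"vilusem" has last vowel 'e'. The stems whose last vowel is 'e' (kisotep → kisotepovi, virev → virevovi) add -ovi.
So vilusem → vilusemovi.

vilusemovi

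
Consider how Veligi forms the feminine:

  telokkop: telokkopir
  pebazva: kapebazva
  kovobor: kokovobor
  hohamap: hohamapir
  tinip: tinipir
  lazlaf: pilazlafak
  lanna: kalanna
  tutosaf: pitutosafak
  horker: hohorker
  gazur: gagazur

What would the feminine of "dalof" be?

pidalofak

kovobor and telokkop both have last vowel 'o' yet inflect differently (kokovobor, telokkopir), so the last vowel is not what conditions the rule; the final letter is.
"dalof" ends in -f. The stems ending in -f (tutosaf → pitutosafak, lazlaf → pilazlafak) add pi- … -ak around the stem.
The other patterns: stems ending in -a add the prefix ka-; stems ending in -r repeat the first consonant+vowel as a prefix; stems ending in -p add -ir.
So dalof → pidalofak.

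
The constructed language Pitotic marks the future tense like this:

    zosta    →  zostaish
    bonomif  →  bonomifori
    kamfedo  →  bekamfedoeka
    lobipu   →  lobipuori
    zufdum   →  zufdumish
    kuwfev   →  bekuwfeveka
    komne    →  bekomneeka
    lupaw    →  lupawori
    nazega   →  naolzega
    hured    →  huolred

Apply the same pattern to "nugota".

"nugota" begins with n-. The one such stem in the data (nazega → naolzega) inserts -ol- after the first vowel (as does hured), so the same rule applies.
The other patterns: stems beginning with z- add -ish; stems beginning with k- add be- … -eka around the stem; stems beginning with b- or l- add -ori.
So nugota → nuolgota.

nuolgota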